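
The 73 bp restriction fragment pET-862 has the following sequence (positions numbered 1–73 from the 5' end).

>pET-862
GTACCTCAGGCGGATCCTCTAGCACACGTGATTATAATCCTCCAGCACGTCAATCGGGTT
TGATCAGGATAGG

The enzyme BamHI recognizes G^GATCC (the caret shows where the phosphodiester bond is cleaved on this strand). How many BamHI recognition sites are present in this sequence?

GGATCC occurs starting at position 12.
BamHI cuts at 1 site.

1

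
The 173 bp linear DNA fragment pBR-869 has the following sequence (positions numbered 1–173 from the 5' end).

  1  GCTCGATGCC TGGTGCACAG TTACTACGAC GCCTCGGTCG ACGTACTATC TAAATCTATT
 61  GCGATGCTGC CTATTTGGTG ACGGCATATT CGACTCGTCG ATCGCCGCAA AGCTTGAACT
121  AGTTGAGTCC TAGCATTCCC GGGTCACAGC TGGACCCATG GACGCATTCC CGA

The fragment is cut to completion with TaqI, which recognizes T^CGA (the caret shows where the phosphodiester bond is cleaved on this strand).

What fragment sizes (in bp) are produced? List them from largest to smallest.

TaqI sites (TCGA) start at positions 3, 38, 90, 98.
TaqI cuts after the first base of each site, so after positions 3, 38, 90, 98.
Linear molecule, 4 cuts → 5 fragments:
  1–3 → 3 bp
  4–38 → 35 bp
  39–90 → 52 bp
  91–98 → 8 bp
  99–173 → 75 bp
Sorted largest to smallest: 75, 52, 35, 8, 3 bp.

75, 52, 35, 8, 3 bp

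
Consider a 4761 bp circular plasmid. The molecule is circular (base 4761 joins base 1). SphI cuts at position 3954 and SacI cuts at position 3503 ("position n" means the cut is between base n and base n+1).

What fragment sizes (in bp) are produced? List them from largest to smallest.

Combined cut positions (sorted): 3503, 3954.
Circular molecule, 2 cuts → 2 fragments:
  3954 − 3503 = 451 bp
  wrap: 4761 − 3954 + 3503 = 4310 bp
Sorted largest to smallest: 4310, 451 bp.

4310, 451 bp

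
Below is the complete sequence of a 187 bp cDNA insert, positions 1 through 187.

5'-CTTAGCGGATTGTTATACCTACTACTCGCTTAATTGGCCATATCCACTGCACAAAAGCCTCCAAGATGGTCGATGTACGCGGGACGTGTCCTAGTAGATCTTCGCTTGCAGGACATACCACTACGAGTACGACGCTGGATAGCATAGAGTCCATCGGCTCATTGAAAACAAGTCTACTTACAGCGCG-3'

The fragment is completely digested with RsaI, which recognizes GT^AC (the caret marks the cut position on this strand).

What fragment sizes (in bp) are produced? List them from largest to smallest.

76, 59, 52 bp

RsaI sites (GTAC) start at positions 75, 127.
RsaI cuts after base 2 of each site, so after positions 76, 128.
Linear molecule, 2 cuts → 3 fragments:
  1–76 → 76 bp
  77–128 → 52 bp
  129–187 → 59 bp
Sorted largest to smallest: 76, 59, 52 bp.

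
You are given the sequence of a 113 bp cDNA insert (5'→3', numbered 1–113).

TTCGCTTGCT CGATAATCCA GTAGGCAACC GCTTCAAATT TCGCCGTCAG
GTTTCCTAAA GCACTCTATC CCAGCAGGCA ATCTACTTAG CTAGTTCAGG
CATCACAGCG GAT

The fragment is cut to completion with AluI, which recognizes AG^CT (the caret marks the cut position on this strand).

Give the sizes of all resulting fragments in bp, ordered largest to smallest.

90, 23 bp

The AluI site (AGCT) starts at position 89.
AluI cuts after base 2 of each site, so after position 90.
Linear molecule, 1 cut → 2 fragments:
  1–90 → 90 bp
  91–113 → 23 bp
Sorted largest to smallest: 90, 23 bp.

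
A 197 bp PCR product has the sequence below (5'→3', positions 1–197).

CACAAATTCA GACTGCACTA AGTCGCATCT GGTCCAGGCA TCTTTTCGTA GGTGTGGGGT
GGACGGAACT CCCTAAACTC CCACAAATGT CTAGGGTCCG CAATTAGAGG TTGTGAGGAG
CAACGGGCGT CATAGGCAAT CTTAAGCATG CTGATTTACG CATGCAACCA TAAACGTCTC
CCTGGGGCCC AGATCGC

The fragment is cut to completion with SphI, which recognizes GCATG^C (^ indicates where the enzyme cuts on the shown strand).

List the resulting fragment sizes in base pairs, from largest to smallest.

150, 33, 14 bp

SphI sites (GCATGC) start at positions 146, 160.
SphI cuts after base 5 of each site (before the last base), so after positions 150, 164.
Linear molecule, 2 cuts → 3 fragments:
  1–150 → 150 bp
  151–164 → 14 bp
  165–197 → 33 bp
Sorted largest to smallest: 150, 33, 14 bp.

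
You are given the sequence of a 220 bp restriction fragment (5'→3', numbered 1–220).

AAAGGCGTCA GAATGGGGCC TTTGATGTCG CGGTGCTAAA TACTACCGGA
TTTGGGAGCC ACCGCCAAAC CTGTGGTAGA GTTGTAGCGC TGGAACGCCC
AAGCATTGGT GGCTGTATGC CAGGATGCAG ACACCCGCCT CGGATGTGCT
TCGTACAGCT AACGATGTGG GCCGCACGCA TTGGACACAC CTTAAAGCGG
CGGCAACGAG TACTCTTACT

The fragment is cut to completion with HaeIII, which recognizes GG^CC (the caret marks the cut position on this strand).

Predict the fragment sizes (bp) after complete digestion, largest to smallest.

HaeIII sites (GGCC) start at positions 17, 170.
HaeIII cuts after base 2 of each site, so after positions 18, 171.
Linear molecule, 2 cuts → 3 fragments:
  1–18 → 18 bp
  19–171 → 153 bp
  172–220 → 49 bp
Sorted largest to smallest: 153, 49, 18 bp.

153, 49, 18 bp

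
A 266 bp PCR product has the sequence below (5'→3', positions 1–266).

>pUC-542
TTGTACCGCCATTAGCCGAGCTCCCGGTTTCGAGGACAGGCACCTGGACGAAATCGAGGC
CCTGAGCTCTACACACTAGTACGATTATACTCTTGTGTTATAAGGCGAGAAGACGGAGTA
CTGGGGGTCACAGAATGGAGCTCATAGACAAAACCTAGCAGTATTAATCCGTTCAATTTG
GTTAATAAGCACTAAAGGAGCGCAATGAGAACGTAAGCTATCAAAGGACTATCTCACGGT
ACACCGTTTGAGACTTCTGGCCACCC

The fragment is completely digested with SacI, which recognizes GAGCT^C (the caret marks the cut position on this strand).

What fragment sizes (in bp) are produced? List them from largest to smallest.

124, 74, 46, 22 bp

SacI sites (GAGCTC) start at positions 18, 64, 138.
SacI cuts after base 5 of each site (before the last base), so after positions 22, 68, 142.
Linear molecule, 3 cuts → 4 fragments:
  1–22 → 22 bp
  23–68 → 46 bp
  69–142 → 74 bp
  143–266 → 124 bp
Sorted largest to smallest: 124, 74, 46, 22 bp.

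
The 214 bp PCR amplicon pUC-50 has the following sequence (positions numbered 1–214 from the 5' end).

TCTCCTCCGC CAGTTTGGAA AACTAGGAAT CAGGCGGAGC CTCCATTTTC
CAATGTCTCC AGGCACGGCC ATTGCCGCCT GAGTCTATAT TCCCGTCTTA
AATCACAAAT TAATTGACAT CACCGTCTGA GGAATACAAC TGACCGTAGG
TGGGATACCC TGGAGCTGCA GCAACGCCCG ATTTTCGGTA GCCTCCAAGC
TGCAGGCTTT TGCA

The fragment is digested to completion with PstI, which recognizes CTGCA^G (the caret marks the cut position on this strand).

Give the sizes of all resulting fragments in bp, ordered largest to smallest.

PstI sites (CTGCAG) start at positions 166, 200.
PstI cuts after base 5 of each site (before the last base), so after positions 170, 204.
Linear molecule, 2 cuts → 3 fragments:
  1–170 → 170 bp
  171–204 → 34 bp
  205–214 → 10 bp
Sorted largest to smallest: 170, 34, 10 bp.

170, 34, 10 bp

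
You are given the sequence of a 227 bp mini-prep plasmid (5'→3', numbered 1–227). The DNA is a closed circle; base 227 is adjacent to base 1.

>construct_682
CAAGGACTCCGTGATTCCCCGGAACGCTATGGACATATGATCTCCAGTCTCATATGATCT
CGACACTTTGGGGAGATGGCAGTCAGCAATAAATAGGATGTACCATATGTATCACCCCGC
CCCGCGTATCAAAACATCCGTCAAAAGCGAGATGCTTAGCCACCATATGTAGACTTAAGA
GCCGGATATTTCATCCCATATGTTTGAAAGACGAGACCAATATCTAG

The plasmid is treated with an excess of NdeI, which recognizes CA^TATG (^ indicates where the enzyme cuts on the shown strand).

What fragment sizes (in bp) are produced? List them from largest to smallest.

64, 60, 53, 33, 17 bp

NdeI sites (CATATG) start at positions 34, 51, 104, 164, 197.
NdeI cuts after base 2 of each site, so after positions 35, 52, 105, 165, 198.
Circular molecule, 5 cuts → 5 fragments:
  36–52 → 17 bp
  53–105 → 53 bp
  106–165 → 60 bp
  166–198 → 33 bp
  199–227 then 1–35 → 29 + 35 = 64 bp
Sorted largest to smallest: 64, 60, 53, 33, 17 bp.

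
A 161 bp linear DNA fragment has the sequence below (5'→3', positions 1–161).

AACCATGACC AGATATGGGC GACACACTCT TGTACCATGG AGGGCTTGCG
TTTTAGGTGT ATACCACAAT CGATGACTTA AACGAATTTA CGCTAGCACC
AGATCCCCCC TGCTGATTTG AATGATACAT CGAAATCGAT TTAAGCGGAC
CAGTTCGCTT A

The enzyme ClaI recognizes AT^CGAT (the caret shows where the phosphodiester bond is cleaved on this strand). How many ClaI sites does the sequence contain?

ATCGAT occurs starting at positions 69, 135.
ClaI cuts at 2 sites.

2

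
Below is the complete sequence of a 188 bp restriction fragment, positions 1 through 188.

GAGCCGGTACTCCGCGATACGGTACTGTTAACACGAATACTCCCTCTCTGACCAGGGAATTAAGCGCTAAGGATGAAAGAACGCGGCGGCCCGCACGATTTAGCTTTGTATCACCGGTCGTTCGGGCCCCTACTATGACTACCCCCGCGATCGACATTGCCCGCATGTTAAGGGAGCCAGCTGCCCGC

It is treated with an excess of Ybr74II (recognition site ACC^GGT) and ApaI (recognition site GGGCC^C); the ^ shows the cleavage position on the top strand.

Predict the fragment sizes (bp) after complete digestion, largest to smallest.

115, 60, 13 bp

The Ybr74II site (ACCGGT) starts at position 113.
Ybr74II cuts after base 3 of each site, so after position 115.
The ApaI site (GGGCCC) starts at position 124.
ApaI cuts after base 5 of each site (before the last base), so after position 128.
Combined cut positions: 115, 128.
Linear molecule, 2 cuts → 3 fragments:
  1–115 → 115 bp
  116–128 → 13 bp
  129–188 → 60 bp
Sorted largest to smallest: 115, 60, 13 bp.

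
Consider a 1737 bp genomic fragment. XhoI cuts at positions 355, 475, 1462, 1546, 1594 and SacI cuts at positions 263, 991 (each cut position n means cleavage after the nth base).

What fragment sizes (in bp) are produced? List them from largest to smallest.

Combined cut positions (sorted): 263, 355, 475, 991, 1462, 1546, 1594.
Linear molecule, 7 cuts → 8 fragments:
  263 − 0 = 263 bp
  355 − 263 = 92 bp
  475 − 355 = 120 bp
  991 − 475 = 516 bp
  1462 − 991 = 471 bp
  1546 − 1462 = 84 bp
  1594 − 1546 = 48 bp
  1737 − 1594 = 143 bp
Sorted largest to smallest: 516, 471, 263, 143, 120, 92, 84, 48 bp.

516, 471, 263, 143, 120, 92, 84, 48 bp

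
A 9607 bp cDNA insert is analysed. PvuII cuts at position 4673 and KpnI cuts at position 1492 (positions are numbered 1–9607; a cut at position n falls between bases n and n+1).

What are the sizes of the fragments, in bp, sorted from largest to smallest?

4934, 3181, 1492 bp

Combined cut positions (sorted): 1492, 4673.
Linear molecule, 2 cuts → 3 fragments:
  1492 − 0 = 1492 bp
  4673 − 1492 = 3181 bp
  9607 − 4673 = 4934 bp
Sorted largest to smallest: 4934, 3181, 1492 bp.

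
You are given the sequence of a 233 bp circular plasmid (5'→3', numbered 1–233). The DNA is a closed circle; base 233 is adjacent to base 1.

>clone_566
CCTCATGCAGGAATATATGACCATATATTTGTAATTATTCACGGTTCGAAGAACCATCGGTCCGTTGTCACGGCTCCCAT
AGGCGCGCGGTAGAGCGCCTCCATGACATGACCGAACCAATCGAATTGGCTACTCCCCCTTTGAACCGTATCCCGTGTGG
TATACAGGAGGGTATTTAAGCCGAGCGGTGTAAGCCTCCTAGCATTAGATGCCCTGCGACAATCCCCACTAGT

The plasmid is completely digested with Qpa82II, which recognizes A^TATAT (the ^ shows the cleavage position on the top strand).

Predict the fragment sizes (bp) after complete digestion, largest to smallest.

223, 10 bp

Qpa82II sites (ATATAT) start at positions 13, 23.
Qpa82II cuts after the first base of each site, so after positions 13, 23.
Circular molecule, 2 cuts → 2 fragments:
  14–23 → 10 bp
  24–233 then 1–13 → 210 + 13 = 223 bp
Sorted largest to smallest: 223, 10 bp.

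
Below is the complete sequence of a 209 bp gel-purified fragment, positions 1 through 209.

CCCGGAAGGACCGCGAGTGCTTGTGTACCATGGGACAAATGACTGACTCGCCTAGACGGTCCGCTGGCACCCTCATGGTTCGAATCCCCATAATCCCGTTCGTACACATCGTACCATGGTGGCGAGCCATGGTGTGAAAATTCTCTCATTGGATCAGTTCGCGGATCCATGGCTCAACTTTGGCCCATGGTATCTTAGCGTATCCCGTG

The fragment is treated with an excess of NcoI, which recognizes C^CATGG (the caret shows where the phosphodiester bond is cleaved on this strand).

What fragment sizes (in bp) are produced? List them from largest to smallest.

NcoI sites (CCATGG) start at positions 28, 114, 127, 167, 185.
NcoI cuts after the first base of each site, so after positions 28, 114, 127, 167, 185.
Linear molecule, 5 cuts → 6 fragments:
  1–28 → 28 bp
  29–114 → 86 bp
  115–127 → 13 bp
  128–167 → 40 bp
  168–185 → 18 bp
  186–209 → 24 bp
Sorted largest to smallest: 86, 40, 28, 24, 18, 13 bp.

86, 40, 28, 24, 18, 13 bp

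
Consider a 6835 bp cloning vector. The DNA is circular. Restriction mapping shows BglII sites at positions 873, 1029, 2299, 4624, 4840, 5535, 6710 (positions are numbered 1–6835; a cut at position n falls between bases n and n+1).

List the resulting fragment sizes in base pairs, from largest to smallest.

Circular molecule, 7 cuts → 7 fragments:
  1029 − 873 = 156 bp
  2299 − 1029 = 1270 bp
  4624 − 2299 = 2325 bp
  4840 − 4624 = 216 bp
  5535 − 4840 = 695 bp
  6710 − 5535 = 1175 bp
  wrap: 6835 − 6710 + 873 = 998 bp
Sorted largest to smallest: 2325, 1270, 1175, 998, 695, 216, 156 bp.

2325, 1270, 1175, 998, 695, 216, 156 bp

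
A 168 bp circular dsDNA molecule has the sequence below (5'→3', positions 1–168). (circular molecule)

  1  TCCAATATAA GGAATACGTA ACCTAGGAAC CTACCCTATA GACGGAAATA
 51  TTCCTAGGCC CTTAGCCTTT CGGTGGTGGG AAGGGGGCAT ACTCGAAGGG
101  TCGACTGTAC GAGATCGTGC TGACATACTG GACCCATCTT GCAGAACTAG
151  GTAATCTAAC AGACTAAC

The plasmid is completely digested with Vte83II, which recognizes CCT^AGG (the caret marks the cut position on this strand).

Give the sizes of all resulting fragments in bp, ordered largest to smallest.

137, 31 bp

Vte83II sites (CCTAGG) start at positions 22, 53.
Vte83II cuts after base 3 of each site, so after positions 24, 55.
Circular molecule, 2 cuts → 2 fragments:
  25–55 → 31 bp
  56–168 then 1–24 → 113 + 24 = 137 bp
Sorted largest to smallest: 137, 31 bp.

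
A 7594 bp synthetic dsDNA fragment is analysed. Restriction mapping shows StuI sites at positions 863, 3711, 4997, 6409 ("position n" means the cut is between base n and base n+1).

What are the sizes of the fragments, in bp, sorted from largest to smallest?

Linear molecule, 4 cuts → 5 fragments:
  863 − 0 = 863 bp
  3711 − 863 = 2848 bp
  4997 − 3711 = 1286 bp
  6409 − 4997 = 1412 bp
  7594 − 6409 = 1185 bp
Sorted largest to smallest: 2848, 1412, 1286, 1185, 863 bp.

2848, 1412, 1286, 1185, 863 bp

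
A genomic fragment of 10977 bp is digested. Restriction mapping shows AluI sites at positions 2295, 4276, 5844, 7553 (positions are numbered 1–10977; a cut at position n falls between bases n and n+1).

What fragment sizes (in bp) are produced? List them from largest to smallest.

Linear molecule, 4 cuts → 5 fragments:
  2295 − 0 = 2295 bp
  4276 − 2295 = 1981 bp
  5844 − 4276 = 1568 bp
  7553 − 5844 = 1709 bp
  10977 − 7553 = 3424 bp
Sorted largest to smallest: 3424, 2295, 1981, 1709, 1568 bp.

3424, 2295, 1981, 1709, 1568 bp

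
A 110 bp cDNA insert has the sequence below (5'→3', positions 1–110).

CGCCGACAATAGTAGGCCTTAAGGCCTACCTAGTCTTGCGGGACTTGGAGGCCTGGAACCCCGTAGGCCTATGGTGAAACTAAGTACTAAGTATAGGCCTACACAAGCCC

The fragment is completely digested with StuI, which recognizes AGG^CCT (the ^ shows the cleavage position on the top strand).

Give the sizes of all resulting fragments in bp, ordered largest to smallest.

30, 27, 16, 16, 13, 8 bp

StuI sites (AGGCCT) start at positions 14, 22, 49, 65, 95.
StuI cuts after base 3 of each site, so after positions 16, 24, 51, 67, 97.
Linear molecule, 5 cuts → 6 fragments:
  1–16 → 16 bp
  17–24 → 8 bp
  25–51 → 27 bp
  52–67 → 16 bp
  68–97 → 30 bp
  98–110 → 13 bp
Sorted largest to smallest: 30, 27, 16, 16, 13, 8 bp.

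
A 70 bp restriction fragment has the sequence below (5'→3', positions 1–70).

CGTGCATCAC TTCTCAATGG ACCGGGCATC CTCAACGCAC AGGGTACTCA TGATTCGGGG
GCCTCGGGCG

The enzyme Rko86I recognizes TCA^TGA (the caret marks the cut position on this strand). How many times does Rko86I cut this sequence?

1

TCATGA occurs starting at position 48.
Rko86I cuts at 1 site.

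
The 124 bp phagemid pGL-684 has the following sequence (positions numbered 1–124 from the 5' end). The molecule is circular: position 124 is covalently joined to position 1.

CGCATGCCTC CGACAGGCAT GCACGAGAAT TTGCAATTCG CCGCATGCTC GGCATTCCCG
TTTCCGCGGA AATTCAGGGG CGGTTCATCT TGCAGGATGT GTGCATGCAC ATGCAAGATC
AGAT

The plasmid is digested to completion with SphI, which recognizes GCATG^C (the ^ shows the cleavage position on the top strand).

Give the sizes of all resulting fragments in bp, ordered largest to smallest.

SphI sites (GCATGC) start at positions 2, 17, 43, 103.
SphI cuts after base 5 of each site (before the last base), so after positions 6, 21, 47, 107.
Circular molecule, 4 cuts → 4 fragments:
  7–21 → 15 bp
  22–47 → 26 bp
  48–107 → 60 bp
  108–124 then 1–6 → 17 + 6 = 23 bp
Sorted largest to smallest: 60, 26, 23, 15 bp.

60, 26, 23, 15 bp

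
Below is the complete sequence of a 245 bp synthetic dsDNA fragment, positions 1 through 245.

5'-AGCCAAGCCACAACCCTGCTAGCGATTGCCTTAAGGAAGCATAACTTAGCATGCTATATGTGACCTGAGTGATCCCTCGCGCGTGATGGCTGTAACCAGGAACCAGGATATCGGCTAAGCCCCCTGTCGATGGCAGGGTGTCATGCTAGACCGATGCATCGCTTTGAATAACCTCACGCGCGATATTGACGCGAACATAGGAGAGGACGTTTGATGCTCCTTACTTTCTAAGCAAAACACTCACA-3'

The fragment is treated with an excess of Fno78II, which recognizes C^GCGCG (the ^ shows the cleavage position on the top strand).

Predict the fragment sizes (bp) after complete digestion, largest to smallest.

Fno78II sites (CGCGCG) start at positions 78, 177.
Fno78II cuts after the first base of each site, so after positions 78, 177.
Linear molecule, 2 cuts → 3 fragments:
  1–78 → 78 bp
  79–177 → 99 bp
  178–245 → 68 bp
Sorted largest to smallest: 99, 78, 68 bp.

99, 78, 68 bp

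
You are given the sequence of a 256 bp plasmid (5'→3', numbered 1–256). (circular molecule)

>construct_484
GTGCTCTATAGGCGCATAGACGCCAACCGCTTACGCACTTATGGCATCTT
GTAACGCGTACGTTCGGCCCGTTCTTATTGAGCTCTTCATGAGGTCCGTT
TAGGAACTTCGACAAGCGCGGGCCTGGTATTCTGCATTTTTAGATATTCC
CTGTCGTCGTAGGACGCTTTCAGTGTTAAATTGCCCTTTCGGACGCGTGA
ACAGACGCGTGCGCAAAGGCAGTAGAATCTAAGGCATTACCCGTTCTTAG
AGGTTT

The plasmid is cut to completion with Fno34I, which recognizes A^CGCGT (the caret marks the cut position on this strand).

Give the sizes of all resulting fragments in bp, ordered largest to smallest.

139, 105, 12 bp

Fno34I sites (ACGCGT) start at positions 54, 193, 205.
Fno34I cuts after the first base of each site, so after positions 54, 193, 205.
Circular molecule, 3 cuts → 3 fragments:
  55–193 → 139 bp
  194–205 → 12 bp
  206–256 then 1–54 → 51 + 54 = 105 bp
Sorted largest to smallest: 139, 105, 12 bp.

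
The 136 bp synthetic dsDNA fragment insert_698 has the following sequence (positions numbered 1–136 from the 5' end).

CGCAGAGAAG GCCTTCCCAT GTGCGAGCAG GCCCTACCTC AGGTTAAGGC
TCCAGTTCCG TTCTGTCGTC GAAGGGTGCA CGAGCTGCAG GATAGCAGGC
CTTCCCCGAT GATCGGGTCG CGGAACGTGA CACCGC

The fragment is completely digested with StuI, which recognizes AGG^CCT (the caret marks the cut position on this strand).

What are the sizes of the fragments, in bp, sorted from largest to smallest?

88, 37, 11 bp

StuI sites (AGGCCT) start at positions 9, 97.
StuI cuts after base 3 of each site, so after positions 11, 99.
Linear molecule, 2 cuts → 3 fragments:
  1–11 → 11 bp
  12–99 → 88 bp
  100–136 → 37 bp
Sorted largest to smallest: 88, 37, 11 bp.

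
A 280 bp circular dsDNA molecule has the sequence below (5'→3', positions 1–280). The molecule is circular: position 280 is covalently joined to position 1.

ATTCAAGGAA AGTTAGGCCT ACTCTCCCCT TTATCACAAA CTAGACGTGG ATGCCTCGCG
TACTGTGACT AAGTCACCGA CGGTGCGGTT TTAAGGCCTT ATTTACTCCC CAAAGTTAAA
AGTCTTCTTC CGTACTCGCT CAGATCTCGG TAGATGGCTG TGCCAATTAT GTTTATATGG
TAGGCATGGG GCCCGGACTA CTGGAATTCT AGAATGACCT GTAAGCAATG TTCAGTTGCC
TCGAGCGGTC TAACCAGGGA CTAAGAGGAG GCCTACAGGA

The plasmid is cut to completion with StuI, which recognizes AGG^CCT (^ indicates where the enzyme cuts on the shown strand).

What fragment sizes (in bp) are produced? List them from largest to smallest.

StuI sites (AGGCCT) start at positions 15, 94, 269.
StuI cuts after base 3 of each site, so after positions 17, 96, 271.
Circular molecule, 3 cuts → 3 fragments:
  18–96 → 79 bp
  97–271 → 175 bp
  272–280 then 1–17 → 9 + 17 = 26 bp
Sorted largest to smallest: 175, 79, 26 bp.

175, 79, 26 bp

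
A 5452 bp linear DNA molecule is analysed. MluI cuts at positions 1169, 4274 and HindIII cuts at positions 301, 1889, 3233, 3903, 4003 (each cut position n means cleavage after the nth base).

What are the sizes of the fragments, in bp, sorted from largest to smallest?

Combined cut positions (sorted): 301, 1169, 1889, 3233, 3903, 4003, 4274.
Linear molecule, 7 cuts → 8 fragments:
  301 − 0 = 301 bp
  1169 − 301 = 868 bp
  1889 − 1169 = 720 bp
  3233 − 1889 = 1344 bp
  3903 − 3233 = 670 bp
  4003 − 3903 = 100 bp
  4274 − 4003 = 271 bp
  5452 − 4274 = 1178 bp
Sorted largest to smallest: 1344, 1178, 868, 720, 670, 301, 271, 100 bp.

1344, 1178, 868, 720, 670, 301, 271, 100 bp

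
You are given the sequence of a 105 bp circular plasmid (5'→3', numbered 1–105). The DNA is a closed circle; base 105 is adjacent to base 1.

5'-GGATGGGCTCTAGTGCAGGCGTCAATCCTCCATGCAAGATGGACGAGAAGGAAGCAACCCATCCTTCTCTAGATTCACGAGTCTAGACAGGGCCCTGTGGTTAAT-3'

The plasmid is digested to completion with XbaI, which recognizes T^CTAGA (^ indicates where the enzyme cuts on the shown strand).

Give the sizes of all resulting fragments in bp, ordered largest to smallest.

91, 14 bp

XbaI sites (TCTAGA) start at positions 68, 82.
XbaI cuts after the first base of each site, so after positions 68, 82.
Circular molecule, 2 cuts → 2 fragments:
  69–82 → 14 bp
  83–105 then 1–68 → 23 + 68 = 91 bp
Sorted largest to smallest: 91, 14 bp.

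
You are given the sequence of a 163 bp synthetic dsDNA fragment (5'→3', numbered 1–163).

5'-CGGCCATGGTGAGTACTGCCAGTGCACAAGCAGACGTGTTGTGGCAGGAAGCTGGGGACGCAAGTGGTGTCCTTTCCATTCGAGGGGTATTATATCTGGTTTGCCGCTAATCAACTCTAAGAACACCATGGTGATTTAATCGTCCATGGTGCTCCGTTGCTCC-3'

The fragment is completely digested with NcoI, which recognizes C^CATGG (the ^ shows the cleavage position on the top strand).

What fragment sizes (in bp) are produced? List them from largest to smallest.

NcoI sites (CCATGG) start at positions 4, 126, 144.
NcoI cuts after the first base of each site, so after positions 4, 126, 144.
Linear molecule, 3 cuts → 4 fragments:
  1–4 → 4 bp
  5–126 → 122 bp
  127–144 → 18 bp
  145–163 → 19 bp
Sorted largest to smallest: 122, 19, 18, 4 bp.

122, 19, 18, 4 bp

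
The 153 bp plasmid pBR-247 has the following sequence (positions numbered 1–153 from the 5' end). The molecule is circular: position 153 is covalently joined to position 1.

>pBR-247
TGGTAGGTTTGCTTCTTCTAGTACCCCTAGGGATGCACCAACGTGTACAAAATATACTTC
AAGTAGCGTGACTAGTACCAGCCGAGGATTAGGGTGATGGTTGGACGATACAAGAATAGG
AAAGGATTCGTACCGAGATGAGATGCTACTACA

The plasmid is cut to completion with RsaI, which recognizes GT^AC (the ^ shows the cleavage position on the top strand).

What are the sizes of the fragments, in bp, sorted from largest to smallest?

RsaI sites (GTAC) start at positions 21, 45, 75, 130.
RsaI cuts after base 2 of each site, so after positions 22, 46, 76, 131.
Circular molecule, 4 cuts → 4 fragments:
  23–46 → 24 bp
  47–76 → 30 bp
  77–131 → 55 bp
  132–153 then 1–22 → 22 + 22 = 44 bp
Sorted largest to smallest: 55, 44, 30, 24 bp.

55, 44, 30, 24 bp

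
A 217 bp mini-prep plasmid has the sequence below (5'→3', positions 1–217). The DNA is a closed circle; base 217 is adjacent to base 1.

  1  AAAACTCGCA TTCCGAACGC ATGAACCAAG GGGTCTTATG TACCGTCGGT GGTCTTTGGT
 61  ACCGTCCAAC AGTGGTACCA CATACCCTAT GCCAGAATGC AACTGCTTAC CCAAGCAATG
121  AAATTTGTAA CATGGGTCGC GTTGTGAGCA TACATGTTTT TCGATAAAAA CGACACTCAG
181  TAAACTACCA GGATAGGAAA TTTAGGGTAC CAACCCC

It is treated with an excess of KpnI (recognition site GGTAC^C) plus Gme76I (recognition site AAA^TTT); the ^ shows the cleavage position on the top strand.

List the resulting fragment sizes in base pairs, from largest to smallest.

KpnI sites (GGTACC) start at positions 58, 74, 206.
KpnI cuts after base 5 of each site (before the last base), so after positions 62, 78, 210.
Gme76I sites (AAATTT) start at positions 121, 198.
Gme76I cuts after base 3 of each site, so after positions 123, 200.
Combined cut positions: 62, 78, 123, 200, 210.
Circular molecule, 5 cuts → 5 fragments:
  63–78 → 16 bp
  79–123 → 45 bp
  124–200 → 77 bp
  201–210 → 10 bp
  211–217 then 1–62 → 7 + 62 = 69 bp
Sorted largest to smallest: 77, 69, 45, 16, 10 bp.

77, 69, 45, 16, 10 bp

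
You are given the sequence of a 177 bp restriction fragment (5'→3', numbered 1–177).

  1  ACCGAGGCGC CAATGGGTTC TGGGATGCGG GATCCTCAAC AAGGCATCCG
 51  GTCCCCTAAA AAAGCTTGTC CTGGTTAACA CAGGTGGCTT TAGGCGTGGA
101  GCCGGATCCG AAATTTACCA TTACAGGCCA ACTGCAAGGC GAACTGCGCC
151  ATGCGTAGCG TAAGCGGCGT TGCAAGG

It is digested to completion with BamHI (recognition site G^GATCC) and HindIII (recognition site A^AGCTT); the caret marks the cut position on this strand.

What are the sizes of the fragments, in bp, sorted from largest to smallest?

BamHI sites (GGATCC) start at positions 30, 104.
BamHI cuts after the first base of each site, so after positions 30, 104.
The HindIII site (AAGCTT) starts at position 62.
HindIII cuts after the first base of each site, so after position 62.
Combined cut positions: 30, 62, 104.
Linear molecule, 3 cuts → 4 fragments:
  1–30 → 30 bp
  31–62 → 32 bp
  63–104 → 42 bp
  105–177 → 73 bp
Sorted largest to smallest: 73, 42, 32, 30 bp.

73, 42, 32, 30 bp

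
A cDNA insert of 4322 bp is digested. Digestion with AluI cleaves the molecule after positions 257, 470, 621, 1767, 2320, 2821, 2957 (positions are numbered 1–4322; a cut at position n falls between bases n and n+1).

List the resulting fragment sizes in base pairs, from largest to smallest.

Linear molecule, 7 cuts → 8 fragments:
  257 − 0 = 257 bp
  470 − 257 = 213 bp
  621 − 470 = 151 bp
  1767 − 621 = 1146 bp
  2320 − 1767 = 553 bp
  2821 − 2320 = 501 bp
  2957 − 2821 = 136 bp
  4322 − 2957 = 1365 bp
Sorted largest to smallest: 1365, 1146, 553, 501, 257, 213, 151, 136 bp.

1365, 1146, 553, 501, 257, 213, 151, 136 bp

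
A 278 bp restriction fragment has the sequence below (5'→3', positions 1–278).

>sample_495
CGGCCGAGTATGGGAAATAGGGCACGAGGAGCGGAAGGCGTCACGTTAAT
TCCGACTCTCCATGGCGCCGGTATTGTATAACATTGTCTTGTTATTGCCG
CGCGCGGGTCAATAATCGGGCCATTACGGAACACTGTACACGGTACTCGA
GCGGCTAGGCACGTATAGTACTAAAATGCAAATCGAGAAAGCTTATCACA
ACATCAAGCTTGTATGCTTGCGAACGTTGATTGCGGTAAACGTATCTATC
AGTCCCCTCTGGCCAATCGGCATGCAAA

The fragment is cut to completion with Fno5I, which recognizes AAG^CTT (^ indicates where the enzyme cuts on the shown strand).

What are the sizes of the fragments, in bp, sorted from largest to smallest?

Fno5I sites (AAGCTT) start at positions 189, 206.
Fno5I cuts after base 3 of each site, so after positions 191, 208.
Linear molecule, 2 cuts → 3 fragments:
  1–191 → 191 bp
  192–208 → 17 bp
  209–278 → 70 bp
Sorted largest to smallest: 191, 70, 17 bp.

191, 70, 17 bp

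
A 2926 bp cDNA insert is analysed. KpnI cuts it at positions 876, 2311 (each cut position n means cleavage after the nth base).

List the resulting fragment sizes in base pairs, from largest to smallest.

Linear molecule, 2 cuts → 3 fragments:
  876 − 0 = 876 bp
  2311 − 876 = 1435 bp
  2926 − 2311 = 615 bp
Sorted largest to smallest: 1435, 876, 615 bp.

1435, 876, 615 bp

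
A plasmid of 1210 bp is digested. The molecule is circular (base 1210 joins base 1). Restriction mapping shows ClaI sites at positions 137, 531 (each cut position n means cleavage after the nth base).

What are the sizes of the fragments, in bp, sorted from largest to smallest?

816, 394 bp

Circular molecule, 2 cuts → 2 fragments:
  531 − 137 = 394 bp
  wrap: 1210 − 531 + 137 = 816 bp
Sorted largest to smallest: 816, 394 bp.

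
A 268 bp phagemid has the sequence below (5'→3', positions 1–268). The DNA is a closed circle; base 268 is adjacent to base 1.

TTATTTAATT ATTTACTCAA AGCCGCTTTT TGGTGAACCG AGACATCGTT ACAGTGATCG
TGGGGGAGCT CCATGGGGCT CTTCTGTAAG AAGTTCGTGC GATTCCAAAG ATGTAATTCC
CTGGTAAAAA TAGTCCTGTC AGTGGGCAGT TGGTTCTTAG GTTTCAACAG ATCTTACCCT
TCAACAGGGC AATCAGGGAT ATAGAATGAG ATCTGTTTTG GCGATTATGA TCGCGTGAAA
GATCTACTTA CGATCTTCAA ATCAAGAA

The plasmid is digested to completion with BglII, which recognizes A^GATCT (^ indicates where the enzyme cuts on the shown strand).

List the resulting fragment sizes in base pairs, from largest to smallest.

197, 40, 31 bp

BglII sites (AGATCT) start at positions 169, 209, 240.
BglII cuts after the first base of each site, so after positions 169, 209, 240.
Circular molecule, 3 cuts → 3 fragments:
  170–209 → 40 bp
  210–240 → 31 bp
  241–268 then 1–169 → 28 + 169 = 197 bp
Sorted largest to smallest: 197, 40, 31 bp.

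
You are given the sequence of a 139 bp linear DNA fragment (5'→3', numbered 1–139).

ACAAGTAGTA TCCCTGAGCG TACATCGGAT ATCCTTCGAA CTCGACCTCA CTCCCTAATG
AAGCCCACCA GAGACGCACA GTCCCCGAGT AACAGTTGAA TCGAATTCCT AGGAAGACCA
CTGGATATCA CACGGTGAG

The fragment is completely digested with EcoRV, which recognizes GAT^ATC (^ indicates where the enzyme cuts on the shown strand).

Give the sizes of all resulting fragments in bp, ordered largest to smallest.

96, 30, 13 bp

EcoRV sites (GATATC) start at positions 28, 124.
EcoRV cuts after base 3 of each site, so after positions 30, 126.
Linear molecule, 2 cuts → 3 fragments:
  1–30 → 30 bp
  31–126 → 96 bp
  127–139 → 13 bp
Sorted largest to smallest: 96, 30, 13 bp.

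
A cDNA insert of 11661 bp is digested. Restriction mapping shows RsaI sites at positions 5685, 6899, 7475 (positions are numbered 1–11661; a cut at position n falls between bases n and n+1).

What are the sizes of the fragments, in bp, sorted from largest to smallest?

5685, 4186, 1214, 576 bp

Linear molecule, 3 cuts → 4 fragments:
  5685 − 0 = 5685 bp
  6899 − 5685 = 1214 bp
  7475 − 6899 = 576 bp
  11661 − 7475 = 4186 bp
Sorted largest to smallest: 5685, 4186, 1214, 576 bp.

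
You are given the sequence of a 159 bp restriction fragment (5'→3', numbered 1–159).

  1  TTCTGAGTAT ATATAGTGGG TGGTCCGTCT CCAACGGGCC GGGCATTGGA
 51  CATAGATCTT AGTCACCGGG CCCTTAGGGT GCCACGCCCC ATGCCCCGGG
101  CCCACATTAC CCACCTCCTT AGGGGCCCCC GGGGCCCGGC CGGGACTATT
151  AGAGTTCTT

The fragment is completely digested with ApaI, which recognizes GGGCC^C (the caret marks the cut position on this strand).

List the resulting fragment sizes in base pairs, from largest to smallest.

ApaI sites (GGGCCC) start at positions 68, 98, 123, 132.
ApaI cuts after base 5 of each site (before the last base), so after positions 72, 102, 127, 136.
Linear molecule, 4 cuts → 5 fragments:
  1–72 → 72 bp
  73–102 → 30 bp
  103–127 → 25 bp
  128–136 → 9 bp
  137–159 → 23 bp
Sorted largest to smallest: 72, 30, 25, 23, 9 bp.

72, 30, 25, 23, 9 bp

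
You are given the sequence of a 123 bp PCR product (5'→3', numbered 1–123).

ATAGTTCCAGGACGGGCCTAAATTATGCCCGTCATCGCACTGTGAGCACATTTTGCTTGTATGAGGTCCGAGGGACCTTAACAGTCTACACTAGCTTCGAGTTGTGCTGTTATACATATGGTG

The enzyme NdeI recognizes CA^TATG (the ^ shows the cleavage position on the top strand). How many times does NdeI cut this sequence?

1

CATATG occurs starting at position 115.
NdeI cuts at 1 site.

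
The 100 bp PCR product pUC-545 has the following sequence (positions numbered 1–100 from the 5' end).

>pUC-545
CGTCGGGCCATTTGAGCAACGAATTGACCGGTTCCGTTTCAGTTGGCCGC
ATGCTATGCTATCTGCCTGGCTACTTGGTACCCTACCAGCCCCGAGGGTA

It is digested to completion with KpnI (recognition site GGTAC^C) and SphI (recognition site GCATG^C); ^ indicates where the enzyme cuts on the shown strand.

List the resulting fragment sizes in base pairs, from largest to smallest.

53, 28, 19 bp

The KpnI site (GGTACC) starts at position 77.
KpnI cuts after base 5 of each site (before the last base), so after position 81.
The SphI site (GCATGC) starts at position 49.
SphI cuts after base 5 of each site (before the last base), so after position 53.
Combined cut positions: 53, 81.
Linear molecule, 2 cuts → 3 fragments:
  1–53 → 53 bp
  54–81 → 28 bp
  82–100 → 19 bp
Sorted largest to smallest: 53, 28, 19 bp.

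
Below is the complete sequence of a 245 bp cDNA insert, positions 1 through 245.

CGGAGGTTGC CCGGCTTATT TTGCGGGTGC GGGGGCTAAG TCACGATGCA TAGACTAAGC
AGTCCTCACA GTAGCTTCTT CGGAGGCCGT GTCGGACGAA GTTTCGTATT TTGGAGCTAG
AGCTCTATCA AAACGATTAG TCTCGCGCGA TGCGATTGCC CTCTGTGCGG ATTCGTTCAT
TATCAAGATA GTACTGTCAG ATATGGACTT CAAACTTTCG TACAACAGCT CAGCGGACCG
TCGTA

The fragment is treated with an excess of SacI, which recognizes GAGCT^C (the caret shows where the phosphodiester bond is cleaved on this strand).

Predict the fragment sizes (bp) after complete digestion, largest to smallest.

124, 121 bp

The SacI site (GAGCTC) starts at position 120.
SacI cuts after base 5 of each site (before the last base), so after position 124.
Linear molecule, 1 cut → 2 fragments:
  1–124 → 124 bp
  125–245 → 121 bp
Sorted largest to smallest: 124, 121 bp.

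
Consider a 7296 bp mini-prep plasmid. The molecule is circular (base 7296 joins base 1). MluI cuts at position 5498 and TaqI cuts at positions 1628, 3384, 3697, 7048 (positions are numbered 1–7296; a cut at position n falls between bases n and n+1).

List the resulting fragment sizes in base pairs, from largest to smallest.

1876, 1801, 1756, 1550, 313 bp

Combined cut positions (sorted): 1628, 3384, 3697, 5498, 7048.
Circular molecule, 5 cuts → 5 fragments:
  3384 − 1628 = 1756 bp
  3697 − 3384 = 313 bp
  5498 − 3697 = 1801 bp
  7048 − 5498 = 1550 bp
  wrap: 7296 − 7048 + 1628 = 1876 bp
Sorted largest to smallest: 1876, 1801, 1756, 1550, 313 bp.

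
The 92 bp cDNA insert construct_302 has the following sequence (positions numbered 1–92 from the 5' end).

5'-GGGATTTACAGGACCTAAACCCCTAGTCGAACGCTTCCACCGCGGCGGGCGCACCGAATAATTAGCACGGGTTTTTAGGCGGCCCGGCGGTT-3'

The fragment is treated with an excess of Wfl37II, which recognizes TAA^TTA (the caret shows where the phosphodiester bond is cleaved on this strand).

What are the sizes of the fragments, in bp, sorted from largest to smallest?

61, 31 bp

The Wfl37II site (TAATTA) starts at position 59.
Wfl37II cuts after base 3 of each site, so after position 61.
Linear molecule, 1 cut → 2 fragments:
  1–61 → 61 bp
  62–92 → 31 bp
Sorted largest to smallest: 61, 31 bp.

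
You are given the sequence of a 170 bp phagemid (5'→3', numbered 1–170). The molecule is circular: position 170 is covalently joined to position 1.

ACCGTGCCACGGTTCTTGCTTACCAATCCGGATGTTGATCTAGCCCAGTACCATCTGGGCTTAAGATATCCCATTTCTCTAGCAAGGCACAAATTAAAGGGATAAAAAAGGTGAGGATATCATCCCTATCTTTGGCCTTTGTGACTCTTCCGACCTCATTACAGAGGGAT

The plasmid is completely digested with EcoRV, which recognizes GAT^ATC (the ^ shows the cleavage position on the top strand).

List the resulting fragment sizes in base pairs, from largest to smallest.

EcoRV sites (GATATC) start at positions 65, 116.
EcoRV cuts after base 3 of each site, so after positions 67, 118.
Circular molecule, 2 cuts → 2 fragments:
  68–118 → 51 bp
  119–170 then 1–67 → 52 + 67 = 119 bp
Sorted largest to smallest: 119, 51 bp.

119, 51 bp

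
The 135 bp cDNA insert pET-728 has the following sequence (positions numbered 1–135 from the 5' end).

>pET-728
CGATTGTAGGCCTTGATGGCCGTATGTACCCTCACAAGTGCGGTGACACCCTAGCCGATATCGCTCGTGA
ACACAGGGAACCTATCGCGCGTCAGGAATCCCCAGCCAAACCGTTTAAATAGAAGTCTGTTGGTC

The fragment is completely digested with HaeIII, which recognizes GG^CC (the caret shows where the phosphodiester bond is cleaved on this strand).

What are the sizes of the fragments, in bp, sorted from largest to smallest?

116, 10, 9 bp

HaeIII sites (GGCC) start at positions 9, 18.
HaeIII cuts after base 2 of each site, so after positions 10, 19.
Linear molecule, 2 cuts → 3 fragments:
  1–10 → 10 bp
  11–19 → 9 bp
  20–135 → 116 bp
Sorted largest to smallest: 116, 10, 9 bp.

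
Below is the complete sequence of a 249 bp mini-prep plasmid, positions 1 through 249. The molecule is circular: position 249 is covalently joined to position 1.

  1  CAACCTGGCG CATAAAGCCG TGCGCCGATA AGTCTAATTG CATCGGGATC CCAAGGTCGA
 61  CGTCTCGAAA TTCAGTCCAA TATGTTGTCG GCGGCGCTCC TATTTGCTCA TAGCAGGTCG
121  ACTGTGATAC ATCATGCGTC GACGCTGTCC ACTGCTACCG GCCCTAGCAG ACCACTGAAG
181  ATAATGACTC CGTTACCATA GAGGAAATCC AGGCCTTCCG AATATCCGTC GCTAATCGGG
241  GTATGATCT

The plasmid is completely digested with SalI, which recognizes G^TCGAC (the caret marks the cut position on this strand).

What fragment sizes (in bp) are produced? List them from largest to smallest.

167, 61, 21 bp

SalI sites (GTCGAC) start at positions 56, 117, 138.
SalI cuts after the first base of each site, so after positions 56, 117, 138.
Circular molecule, 3 cuts → 3 fragments:
  57–117 → 61 bp
  118–138 → 21 bp
  139–249 then 1–56 → 111 + 56 = 167 bp
Sorted largest to smallest: 167, 61, 21 bp.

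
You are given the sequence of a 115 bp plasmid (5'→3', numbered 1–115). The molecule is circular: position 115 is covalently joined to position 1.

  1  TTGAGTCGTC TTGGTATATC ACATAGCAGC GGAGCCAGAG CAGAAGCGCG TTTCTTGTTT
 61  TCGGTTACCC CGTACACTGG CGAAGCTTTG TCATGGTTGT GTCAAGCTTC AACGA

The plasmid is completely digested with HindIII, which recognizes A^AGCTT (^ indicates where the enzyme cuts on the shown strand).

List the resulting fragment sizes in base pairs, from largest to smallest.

94, 21 bp

HindIII sites (AAGCTT) start at positions 83, 104.
HindIII cuts after the first base of each site, so after positions 83, 104.
Circular molecule, 2 cuts → 2 fragments:
  84–104 → 21 bp
  105–115 then 1–83 → 11 + 83 = 94 bp
Sorted largest to smallest: 94, 21 bp.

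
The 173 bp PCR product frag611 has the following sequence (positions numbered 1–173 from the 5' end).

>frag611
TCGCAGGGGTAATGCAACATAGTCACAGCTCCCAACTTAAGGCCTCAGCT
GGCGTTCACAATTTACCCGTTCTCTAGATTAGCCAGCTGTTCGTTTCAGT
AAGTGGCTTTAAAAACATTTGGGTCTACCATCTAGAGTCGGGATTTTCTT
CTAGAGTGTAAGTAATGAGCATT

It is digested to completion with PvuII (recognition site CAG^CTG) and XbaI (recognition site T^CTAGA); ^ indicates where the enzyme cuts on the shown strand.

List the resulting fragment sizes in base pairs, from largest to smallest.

48, 45, 25, 23, 19, 13 bp

PvuII sites (CAGCTG) start at positions 46, 84.
PvuII cuts after base 3 of each site, so after positions 48, 86.
XbaI sites (TCTAGA) start at positions 73, 131, 150.
XbaI cuts after the first base of each site, so after positions 73, 131, 150.
Combined cut positions: 48, 73, 86, 131, 150.
Linear molecule, 5 cuts → 6 fragments:
  1–48 → 48 bp
  49–73 → 25 bp
  74–86 → 13 bp
  87–131 → 45 bp
  132–150 → 19 bp
  151–173 → 23 bp
Sorted largest to smallest: 48, 45, 25, 23, 19, 13 bp.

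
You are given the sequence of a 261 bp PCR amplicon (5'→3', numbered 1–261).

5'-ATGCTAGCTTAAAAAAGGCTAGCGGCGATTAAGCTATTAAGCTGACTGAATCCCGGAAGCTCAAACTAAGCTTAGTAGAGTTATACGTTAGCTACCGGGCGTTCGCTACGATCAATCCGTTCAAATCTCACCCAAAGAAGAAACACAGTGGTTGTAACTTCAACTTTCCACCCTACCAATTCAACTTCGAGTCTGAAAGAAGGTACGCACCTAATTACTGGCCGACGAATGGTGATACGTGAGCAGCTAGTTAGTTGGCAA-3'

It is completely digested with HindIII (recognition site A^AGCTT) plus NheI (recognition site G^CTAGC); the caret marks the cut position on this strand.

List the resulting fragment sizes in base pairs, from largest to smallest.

193, 50, 15, 3 bp

The HindIII site (AAGCTT) starts at position 68.
HindIII cuts after the first base of each site, so after position 68.
NheI sites (GCTAGC) start at positions 3, 18.
NheI cuts after the first base of each site, so after positions 3, 18.
Combined cut positions: 3, 18, 68.
Linear molecule, 3 cuts → 4 fragments:
  1–3 → 3 bp
  4–18 → 15 bp
  19–68 → 50 bp
  69–261 → 193 bp
Sorted largest to smallest: 193, 50, 15, 3 bp.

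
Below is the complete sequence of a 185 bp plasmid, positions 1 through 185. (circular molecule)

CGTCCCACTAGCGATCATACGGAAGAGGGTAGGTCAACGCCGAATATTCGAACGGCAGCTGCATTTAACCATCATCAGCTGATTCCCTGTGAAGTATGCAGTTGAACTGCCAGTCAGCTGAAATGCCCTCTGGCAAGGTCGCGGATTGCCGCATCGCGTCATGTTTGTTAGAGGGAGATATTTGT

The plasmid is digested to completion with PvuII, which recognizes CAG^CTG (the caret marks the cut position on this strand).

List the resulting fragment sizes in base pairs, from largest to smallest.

126, 39, 20 bp

PvuII sites (CAGCTG) start at positions 56, 76, 115.
PvuII cuts after base 3 of each site, so after positions 58, 78, 117.
Circular molecule, 3 cuts → 3 fragments:
  59–78 → 20 bp
  79–117 → 39 bp
  118–185 then 1–58 → 68 + 58 = 126 bp
Sorted largest to smallest: 126, 39, 20 bp.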